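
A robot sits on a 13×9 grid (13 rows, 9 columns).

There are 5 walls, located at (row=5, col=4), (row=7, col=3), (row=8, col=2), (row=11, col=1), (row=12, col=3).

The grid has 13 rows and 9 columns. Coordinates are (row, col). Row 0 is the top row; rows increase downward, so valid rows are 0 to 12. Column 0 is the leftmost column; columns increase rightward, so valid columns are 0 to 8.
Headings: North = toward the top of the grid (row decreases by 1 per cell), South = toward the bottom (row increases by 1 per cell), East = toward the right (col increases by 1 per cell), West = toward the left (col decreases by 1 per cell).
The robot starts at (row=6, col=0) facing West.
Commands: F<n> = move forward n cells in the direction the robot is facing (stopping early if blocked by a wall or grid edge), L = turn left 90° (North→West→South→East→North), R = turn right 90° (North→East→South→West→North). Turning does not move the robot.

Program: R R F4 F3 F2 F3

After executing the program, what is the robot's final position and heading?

Answer: Final position: (row=6, col=8), facing East

Derivation:
Start: (row=6, col=0), facing West
  R: turn right, now facing North
  R: turn right, now facing East
  F4: move forward 4, now at (row=6, col=4)
  F3: move forward 3, now at (row=6, col=7)
  F2: move forward 1/2 (blocked), now at (row=6, col=8)
  F3: move forward 0/3 (blocked), now at (row=6, col=8)
Final: (row=6, col=8), facing East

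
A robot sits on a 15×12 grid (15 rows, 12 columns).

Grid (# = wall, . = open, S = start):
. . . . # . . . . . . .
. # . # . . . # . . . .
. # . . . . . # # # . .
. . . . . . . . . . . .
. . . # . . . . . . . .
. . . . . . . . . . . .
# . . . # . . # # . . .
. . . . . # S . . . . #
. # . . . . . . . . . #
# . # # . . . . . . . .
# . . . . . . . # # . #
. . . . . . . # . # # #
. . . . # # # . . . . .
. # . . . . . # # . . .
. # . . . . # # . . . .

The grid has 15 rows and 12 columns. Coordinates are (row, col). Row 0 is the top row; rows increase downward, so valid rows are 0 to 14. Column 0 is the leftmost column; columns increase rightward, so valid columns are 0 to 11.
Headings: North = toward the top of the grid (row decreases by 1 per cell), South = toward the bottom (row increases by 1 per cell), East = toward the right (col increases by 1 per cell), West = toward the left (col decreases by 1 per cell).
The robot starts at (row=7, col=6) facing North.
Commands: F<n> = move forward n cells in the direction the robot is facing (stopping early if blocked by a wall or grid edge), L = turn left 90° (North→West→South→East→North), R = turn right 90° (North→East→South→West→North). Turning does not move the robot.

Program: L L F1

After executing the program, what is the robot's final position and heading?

Answer: Final position: (row=8, col=6), facing South

Derivation:
Start: (row=7, col=6), facing North
  L: turn left, now facing West
  L: turn left, now facing South
  F1: move forward 1, now at (row=8, col=6)
Final: (row=8, col=6), facing South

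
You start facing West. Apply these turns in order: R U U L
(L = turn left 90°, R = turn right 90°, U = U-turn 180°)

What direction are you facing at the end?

Start: West
  R (right (90° clockwise)) -> North
  U (U-turn (180°)) -> South
  U (U-turn (180°)) -> North
  L (left (90° counter-clockwise)) -> West
Final: West

Answer: Final heading: West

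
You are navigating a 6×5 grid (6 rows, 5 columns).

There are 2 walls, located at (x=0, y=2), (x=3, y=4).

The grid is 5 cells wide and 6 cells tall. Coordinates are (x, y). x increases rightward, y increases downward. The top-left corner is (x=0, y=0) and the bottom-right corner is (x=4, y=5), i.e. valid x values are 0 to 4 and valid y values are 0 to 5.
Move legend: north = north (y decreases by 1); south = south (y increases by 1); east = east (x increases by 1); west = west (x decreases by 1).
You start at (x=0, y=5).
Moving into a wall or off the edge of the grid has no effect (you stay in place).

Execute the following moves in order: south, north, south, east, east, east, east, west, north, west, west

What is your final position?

Start: (x=0, y=5)
  south (south): blocked, stay at (x=0, y=5)
  north (north): (x=0, y=5) -> (x=0, y=4)
  south (south): (x=0, y=4) -> (x=0, y=5)
  east (east): (x=0, y=5) -> (x=1, y=5)
  east (east): (x=1, y=5) -> (x=2, y=5)
  east (east): (x=2, y=5) -> (x=3, y=5)
  east (east): (x=3, y=5) -> (x=4, y=5)
  west (west): (x=4, y=5) -> (x=3, y=5)
  north (north): blocked, stay at (x=3, y=5)
  west (west): (x=3, y=5) -> (x=2, y=5)
  west (west): (x=2, y=5) -> (x=1, y=5)
Final: (x=1, y=5)

Answer: Final position: (x=1, y=5)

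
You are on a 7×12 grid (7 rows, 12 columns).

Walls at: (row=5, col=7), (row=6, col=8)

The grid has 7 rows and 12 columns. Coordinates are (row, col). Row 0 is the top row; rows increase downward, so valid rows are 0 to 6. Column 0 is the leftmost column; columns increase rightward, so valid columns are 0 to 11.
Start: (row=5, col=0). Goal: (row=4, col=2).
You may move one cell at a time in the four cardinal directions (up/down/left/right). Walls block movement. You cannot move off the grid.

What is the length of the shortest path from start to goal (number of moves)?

BFS from (row=5, col=0) until reaching (row=4, col=2):
  Distance 0: (row=5, col=0)
  Distance 1: (row=4, col=0), (row=5, col=1), (row=6, col=0)
  Distance 2: (row=3, col=0), (row=4, col=1), (row=5, col=2), (row=6, col=1)
  Distance 3: (row=2, col=0), (row=3, col=1), (row=4, col=2), (row=5, col=3), (row=6, col=2)  <- goal reached here
One shortest path (3 moves): (row=5, col=0) -> (row=5, col=1) -> (row=5, col=2) -> (row=4, col=2)

Answer: Shortest path length: 3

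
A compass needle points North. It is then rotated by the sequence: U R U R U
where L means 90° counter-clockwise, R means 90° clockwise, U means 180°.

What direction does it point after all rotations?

Answer: Final heading: North

Derivation:
Start: North
  U (U-turn (180°)) -> South
  R (right (90° clockwise)) -> West
  U (U-turn (180°)) -> East
  R (right (90° clockwise)) -> South
  U (U-turn (180°)) -> North
Final: North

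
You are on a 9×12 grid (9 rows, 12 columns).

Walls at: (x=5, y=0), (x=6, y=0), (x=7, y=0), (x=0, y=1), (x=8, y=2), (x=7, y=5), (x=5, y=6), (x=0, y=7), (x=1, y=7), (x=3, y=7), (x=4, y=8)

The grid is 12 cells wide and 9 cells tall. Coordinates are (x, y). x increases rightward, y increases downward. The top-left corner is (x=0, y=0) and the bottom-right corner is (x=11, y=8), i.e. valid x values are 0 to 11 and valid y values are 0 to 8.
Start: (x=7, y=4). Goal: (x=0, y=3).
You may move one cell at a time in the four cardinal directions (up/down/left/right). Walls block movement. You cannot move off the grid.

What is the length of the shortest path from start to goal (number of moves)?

BFS from (x=7, y=4) until reaching (x=0, y=3):
  Distance 0: (x=7, y=4)
  Distance 1: (x=7, y=3), (x=6, y=4), (x=8, y=4)
  Distance 2: (x=7, y=2), (x=6, y=3), (x=8, y=3), (x=5, y=4), (x=9, y=4), (x=6, y=5), (x=8, y=5)
  Distance 3: (x=7, y=1), (x=6, y=2), (x=5, y=3), (x=9, y=3), (x=4, y=4), (x=10, y=4), (x=5, y=5), (x=9, y=5), (x=6, y=6), (x=8, y=6)
  Distance 4: (x=6, y=1), (x=8, y=1), (x=5, y=2), (x=9, y=2), (x=4, y=3), (x=10, y=3), (x=3, y=4), (x=11, y=4), (x=4, y=5), (x=10, y=5), (x=7, y=6), (x=9, y=6), (x=6, y=7), (x=8, y=7)
  Distance 5: (x=8, y=0), (x=5, y=1), (x=9, y=1), (x=4, y=2), (x=10, y=2), (x=3, y=3), (x=11, y=3), (x=2, y=4), (x=3, y=5), (x=11, y=5), (x=4, y=6), (x=10, y=6), (x=5, y=7), (x=7, y=7), (x=9, y=7), (x=6, y=8), (x=8, y=8)
  Distance 6: (x=9, y=0), (x=4, y=1), (x=10, y=1), (x=3, y=2), (x=11, y=2), (x=2, y=3), (x=1, y=4), (x=2, y=5), (x=3, y=6), (x=11, y=6), (x=4, y=7), (x=10, y=7), (x=5, y=8), (x=7, y=8), (x=9, y=8)
  Distance 7: (x=4, y=0), (x=10, y=0), (x=3, y=1), (x=11, y=1), (x=2, y=2), (x=1, y=3), (x=0, y=4), (x=1, y=5), (x=2, y=6), (x=11, y=7), (x=10, y=8)
  Distance 8: (x=3, y=0), (x=11, y=0), (x=2, y=1), (x=1, y=2), (x=0, y=3), (x=0, y=5), (x=1, y=6), (x=2, y=7), (x=11, y=8)  <- goal reached here
One shortest path (8 moves): (x=7, y=4) -> (x=6, y=4) -> (x=5, y=4) -> (x=4, y=4) -> (x=3, y=4) -> (x=2, y=4) -> (x=1, y=4) -> (x=0, y=4) -> (x=0, y=3)

Answer: Shortest path length: 8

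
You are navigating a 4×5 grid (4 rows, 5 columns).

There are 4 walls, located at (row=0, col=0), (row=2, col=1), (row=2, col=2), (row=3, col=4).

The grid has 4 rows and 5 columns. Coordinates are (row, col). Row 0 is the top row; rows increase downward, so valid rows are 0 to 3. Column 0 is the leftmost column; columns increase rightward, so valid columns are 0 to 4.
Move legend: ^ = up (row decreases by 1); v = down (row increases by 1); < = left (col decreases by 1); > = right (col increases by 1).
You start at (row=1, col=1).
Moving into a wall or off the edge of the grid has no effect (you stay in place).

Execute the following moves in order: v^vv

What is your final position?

Start: (row=1, col=1)
  v (down): blocked, stay at (row=1, col=1)
  ^ (up): (row=1, col=1) -> (row=0, col=1)
  v (down): (row=0, col=1) -> (row=1, col=1)
  v (down): blocked, stay at (row=1, col=1)
Final: (row=1, col=1)

Answer: Final position: (row=1, col=1)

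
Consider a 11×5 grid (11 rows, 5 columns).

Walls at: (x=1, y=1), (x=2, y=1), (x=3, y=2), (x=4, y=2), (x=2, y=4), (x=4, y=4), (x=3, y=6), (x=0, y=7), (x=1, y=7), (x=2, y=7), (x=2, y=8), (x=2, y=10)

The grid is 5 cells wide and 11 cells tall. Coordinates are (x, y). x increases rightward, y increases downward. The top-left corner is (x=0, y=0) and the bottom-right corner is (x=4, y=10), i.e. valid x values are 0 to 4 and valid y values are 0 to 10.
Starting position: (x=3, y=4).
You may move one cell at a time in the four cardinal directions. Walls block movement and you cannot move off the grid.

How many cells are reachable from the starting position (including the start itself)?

BFS flood-fill from (x=3, y=4):
  Distance 0: (x=3, y=4)
  Distance 1: (x=3, y=3), (x=3, y=5)
  Distance 2: (x=2, y=3), (x=4, y=3), (x=2, y=5), (x=4, y=5)
  Distance 3: (x=2, y=2), (x=1, y=3), (x=1, y=5), (x=2, y=6), (x=4, y=6)
  Distance 4: (x=1, y=2), (x=0, y=3), (x=1, y=4), (x=0, y=5), (x=1, y=6), (x=4, y=7)
  Distance 5: (x=0, y=2), (x=0, y=4), (x=0, y=6), (x=3, y=7), (x=4, y=8)
  Distance 6: (x=0, y=1), (x=3, y=8), (x=4, y=9)
  Distance 7: (x=0, y=0), (x=3, y=9), (x=4, y=10)
  Distance 8: (x=1, y=0), (x=2, y=9), (x=3, y=10)
  Distance 9: (x=2, y=0), (x=1, y=9)
  Distance 10: (x=3, y=0), (x=1, y=8), (x=0, y=9), (x=1, y=10)
  Distance 11: (x=4, y=0), (x=3, y=1), (x=0, y=8), (x=0, y=10)
  Distance 12: (x=4, y=1)
Total reachable: 43 (grid has 43 open cells total)

Answer: Reachable cells: 43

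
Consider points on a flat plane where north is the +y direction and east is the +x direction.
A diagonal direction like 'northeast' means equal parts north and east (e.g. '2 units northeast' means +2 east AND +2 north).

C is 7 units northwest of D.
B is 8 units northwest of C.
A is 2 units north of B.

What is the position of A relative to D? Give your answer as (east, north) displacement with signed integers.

Answer: A is at (east=-15, north=17) relative to D.

Derivation:
Place D at the origin (east=0, north=0).
  C is 7 units northwest of D: delta (east=-7, north=+7); C at (east=-7, north=7).
  B is 8 units northwest of C: delta (east=-8, north=+8); B at (east=-15, north=15).
  A is 2 units north of B: delta (east=+0, north=+2); A at (east=-15, north=17).
Therefore A relative to D: (east=-15, north=17).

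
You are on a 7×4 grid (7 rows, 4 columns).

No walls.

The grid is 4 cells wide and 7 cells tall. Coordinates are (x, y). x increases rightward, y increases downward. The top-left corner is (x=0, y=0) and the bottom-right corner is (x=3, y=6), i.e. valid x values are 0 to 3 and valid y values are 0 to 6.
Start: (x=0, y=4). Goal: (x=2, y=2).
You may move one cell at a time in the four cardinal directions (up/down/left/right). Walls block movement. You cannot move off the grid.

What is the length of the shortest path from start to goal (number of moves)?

BFS from (x=0, y=4) until reaching (x=2, y=2):
  Distance 0: (x=0, y=4)
  Distance 1: (x=0, y=3), (x=1, y=4), (x=0, y=5)
  Distance 2: (x=0, y=2), (x=1, y=3), (x=2, y=4), (x=1, y=5), (x=0, y=6)
  Distance 3: (x=0, y=1), (x=1, y=2), (x=2, y=3), (x=3, y=4), (x=2, y=5), (x=1, y=6)
  Distance 4: (x=0, y=0), (x=1, y=1), (x=2, y=2), (x=3, y=3), (x=3, y=5), (x=2, y=6)  <- goal reached here
One shortest path (4 moves): (x=0, y=4) -> (x=1, y=4) -> (x=2, y=4) -> (x=2, y=3) -> (x=2, y=2)

Answer: Shortest path length: 4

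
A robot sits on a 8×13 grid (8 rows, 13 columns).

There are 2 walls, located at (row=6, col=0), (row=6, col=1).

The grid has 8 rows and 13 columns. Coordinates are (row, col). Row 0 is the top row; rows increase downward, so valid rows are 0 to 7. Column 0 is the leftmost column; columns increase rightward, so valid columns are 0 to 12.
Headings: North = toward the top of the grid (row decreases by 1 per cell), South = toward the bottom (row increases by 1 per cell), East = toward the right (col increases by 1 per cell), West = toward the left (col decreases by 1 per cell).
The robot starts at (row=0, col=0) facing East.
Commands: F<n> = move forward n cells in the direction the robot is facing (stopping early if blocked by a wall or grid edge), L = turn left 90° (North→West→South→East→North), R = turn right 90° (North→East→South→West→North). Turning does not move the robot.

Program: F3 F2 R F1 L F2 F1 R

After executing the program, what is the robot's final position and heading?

Answer: Final position: (row=1, col=8), facing South

Derivation:
Start: (row=0, col=0), facing East
  F3: move forward 3, now at (row=0, col=3)
  F2: move forward 2, now at (row=0, col=5)
  R: turn right, now facing South
  F1: move forward 1, now at (row=1, col=5)
  L: turn left, now facing East
  F2: move forward 2, now at (row=1, col=7)
  F1: move forward 1, now at (row=1, col=8)
  R: turn right, now facing South
Final: (row=1, col=8), facing South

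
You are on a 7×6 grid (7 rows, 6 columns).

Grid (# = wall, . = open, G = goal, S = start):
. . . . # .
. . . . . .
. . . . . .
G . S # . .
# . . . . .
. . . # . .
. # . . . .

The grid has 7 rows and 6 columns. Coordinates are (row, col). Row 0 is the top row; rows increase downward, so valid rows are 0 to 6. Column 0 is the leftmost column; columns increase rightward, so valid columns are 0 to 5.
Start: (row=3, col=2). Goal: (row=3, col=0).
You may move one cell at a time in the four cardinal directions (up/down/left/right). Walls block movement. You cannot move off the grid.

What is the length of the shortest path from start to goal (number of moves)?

BFS from (row=3, col=2) until reaching (row=3, col=0):
  Distance 0: (row=3, col=2)
  Distance 1: (row=2, col=2), (row=3, col=1), (row=4, col=2)
  Distance 2: (row=1, col=2), (row=2, col=1), (row=2, col=3), (row=3, col=0), (row=4, col=1), (row=4, col=3), (row=5, col=2)  <- goal reached here
One shortest path (2 moves): (row=3, col=2) -> (row=3, col=1) -> (row=3, col=0)

Answer: Shortest path length: 2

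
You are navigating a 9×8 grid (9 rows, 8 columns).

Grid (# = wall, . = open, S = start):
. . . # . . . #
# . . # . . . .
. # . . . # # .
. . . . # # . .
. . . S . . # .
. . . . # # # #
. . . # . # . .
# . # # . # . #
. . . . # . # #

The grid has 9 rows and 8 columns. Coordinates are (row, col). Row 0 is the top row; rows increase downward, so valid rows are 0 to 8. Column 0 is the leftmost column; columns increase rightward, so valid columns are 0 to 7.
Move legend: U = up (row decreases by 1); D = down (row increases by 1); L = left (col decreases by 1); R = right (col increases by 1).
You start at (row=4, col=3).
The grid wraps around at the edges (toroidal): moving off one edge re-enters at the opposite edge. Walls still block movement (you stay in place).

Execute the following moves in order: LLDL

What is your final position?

Answer: Final position: (row=5, col=0)

Derivation:
Start: (row=4, col=3)
  L (left): (row=4, col=3) -> (row=4, col=2)
  L (left): (row=4, col=2) -> (row=4, col=1)
  D (down): (row=4, col=1) -> (row=5, col=1)
  L (left): (row=5, col=1) -> (row=5, col=0)
Final: (row=5, col=0)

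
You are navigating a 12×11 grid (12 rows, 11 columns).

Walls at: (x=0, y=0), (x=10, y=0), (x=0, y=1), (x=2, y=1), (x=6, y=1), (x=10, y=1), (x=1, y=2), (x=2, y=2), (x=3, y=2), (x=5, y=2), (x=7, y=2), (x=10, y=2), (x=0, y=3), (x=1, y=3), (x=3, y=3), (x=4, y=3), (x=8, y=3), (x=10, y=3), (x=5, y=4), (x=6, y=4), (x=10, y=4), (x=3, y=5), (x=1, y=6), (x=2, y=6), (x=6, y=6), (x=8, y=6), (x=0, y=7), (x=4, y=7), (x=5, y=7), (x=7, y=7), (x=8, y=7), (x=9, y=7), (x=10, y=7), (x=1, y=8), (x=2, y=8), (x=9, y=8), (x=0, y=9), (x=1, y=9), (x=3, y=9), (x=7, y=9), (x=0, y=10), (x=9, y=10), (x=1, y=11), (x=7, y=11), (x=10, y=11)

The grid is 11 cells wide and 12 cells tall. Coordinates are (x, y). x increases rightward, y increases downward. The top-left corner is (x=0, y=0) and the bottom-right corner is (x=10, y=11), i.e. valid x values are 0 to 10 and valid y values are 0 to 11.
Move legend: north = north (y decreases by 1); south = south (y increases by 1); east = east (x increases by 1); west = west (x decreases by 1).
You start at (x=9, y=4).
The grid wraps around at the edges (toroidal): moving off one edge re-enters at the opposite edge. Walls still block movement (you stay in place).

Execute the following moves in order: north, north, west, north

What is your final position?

Start: (x=9, y=4)
  north (north): (x=9, y=4) -> (x=9, y=3)
  north (north): (x=9, y=3) -> (x=9, y=2)
  west (west): (x=9, y=2) -> (x=8, y=2)
  north (north): (x=8, y=2) -> (x=8, y=1)
Final: (x=8, y=1)

Answer: Final position: (x=8, y=1)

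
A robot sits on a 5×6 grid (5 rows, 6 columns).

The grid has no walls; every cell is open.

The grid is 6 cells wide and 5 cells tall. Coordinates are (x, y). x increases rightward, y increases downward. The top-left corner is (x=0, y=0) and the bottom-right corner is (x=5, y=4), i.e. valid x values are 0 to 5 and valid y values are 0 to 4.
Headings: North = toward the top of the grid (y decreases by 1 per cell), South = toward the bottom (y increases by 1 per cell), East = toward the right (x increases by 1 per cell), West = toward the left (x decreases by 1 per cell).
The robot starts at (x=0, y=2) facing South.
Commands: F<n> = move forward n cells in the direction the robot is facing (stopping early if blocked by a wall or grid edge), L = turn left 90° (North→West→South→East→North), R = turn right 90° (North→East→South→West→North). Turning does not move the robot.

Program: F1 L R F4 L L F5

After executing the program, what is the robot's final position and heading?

Answer: Final position: (x=0, y=0), facing North

Derivation:
Start: (x=0, y=2), facing South
  F1: move forward 1, now at (x=0, y=3)
  L: turn left, now facing East
  R: turn right, now facing South
  F4: move forward 1/4 (blocked), now at (x=0, y=4)
  L: turn left, now facing East
  L: turn left, now facing North
  F5: move forward 4/5 (blocked), now at (x=0, y=0)
Final: (x=0, y=0), facing North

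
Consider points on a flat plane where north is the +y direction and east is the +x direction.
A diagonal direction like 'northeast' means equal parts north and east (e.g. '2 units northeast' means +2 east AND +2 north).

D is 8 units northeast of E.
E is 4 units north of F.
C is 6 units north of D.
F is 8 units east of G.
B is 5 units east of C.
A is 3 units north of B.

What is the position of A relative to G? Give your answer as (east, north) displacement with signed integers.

Place G at the origin (east=0, north=0).
  F is 8 units east of G: delta (east=+8, north=+0); F at (east=8, north=0).
  E is 4 units north of F: delta (east=+0, north=+4); E at (east=8, north=4).
  D is 8 units northeast of E: delta (east=+8, north=+8); D at (east=16, north=12).
  C is 6 units north of D: delta (east=+0, north=+6); C at (east=16, north=18).
  B is 5 units east of C: delta (east=+5, north=+0); B at (east=21, north=18).
  A is 3 units north of B: delta (east=+0, north=+3); A at (east=21, north=21).
Therefore A relative to G: (east=21, north=21).

Answer: A is at (east=21, north=21) relative to G.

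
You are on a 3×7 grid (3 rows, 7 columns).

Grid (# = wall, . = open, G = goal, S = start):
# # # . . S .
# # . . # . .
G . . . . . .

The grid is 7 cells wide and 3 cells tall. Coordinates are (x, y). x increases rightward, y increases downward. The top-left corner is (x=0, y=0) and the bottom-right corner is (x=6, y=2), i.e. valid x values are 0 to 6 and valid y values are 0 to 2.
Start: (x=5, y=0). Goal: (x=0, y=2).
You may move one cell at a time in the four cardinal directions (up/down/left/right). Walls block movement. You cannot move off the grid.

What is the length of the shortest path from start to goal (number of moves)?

BFS from (x=5, y=0) until reaching (x=0, y=2):
  Distance 0: (x=5, y=0)
  Distance 1: (x=4, y=0), (x=6, y=0), (x=5, y=1)
  Distance 2: (x=3, y=0), (x=6, y=1), (x=5, y=2)
  Distance 3: (x=3, y=1), (x=4, y=2), (x=6, y=2)
  Distance 4: (x=2, y=1), (x=3, y=2)
  Distance 5: (x=2, y=2)
  Distance 6: (x=1, y=2)
  Distance 7: (x=0, y=2)  <- goal reached here
One shortest path (7 moves): (x=5, y=0) -> (x=4, y=0) -> (x=3, y=0) -> (x=3, y=1) -> (x=2, y=1) -> (x=2, y=2) -> (x=1, y=2) -> (x=0, y=2)

Answer: Shortest path length: 7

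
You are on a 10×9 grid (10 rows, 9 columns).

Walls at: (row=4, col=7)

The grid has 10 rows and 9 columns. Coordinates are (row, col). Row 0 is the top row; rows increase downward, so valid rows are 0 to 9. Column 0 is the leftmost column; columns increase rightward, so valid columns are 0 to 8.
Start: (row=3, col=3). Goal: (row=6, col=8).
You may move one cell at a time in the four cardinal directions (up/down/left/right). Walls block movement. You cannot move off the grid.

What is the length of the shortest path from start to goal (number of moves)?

BFS from (row=3, col=3) until reaching (row=6, col=8):
  Distance 0: (row=3, col=3)
  Distance 1: (row=2, col=3), (row=3, col=2), (row=3, col=4), (row=4, col=3)
  Distance 2: (row=1, col=3), (row=2, col=2), (row=2, col=4), (row=3, col=1), (row=3, col=5), (row=4, col=2), (row=4, col=4), (row=5, col=3)
  Distance 3: (row=0, col=3), (row=1, col=2), (row=1, col=4), (row=2, col=1), (row=2, col=5), (row=3, col=0), (row=3, col=6), (row=4, col=1), (row=4, col=5), (row=5, col=2), (row=5, col=4), (row=6, col=3)
  Distance 4: (row=0, col=2), (row=0, col=4), (row=1, col=1), (row=1, col=5), (row=2, col=0), (row=2, col=6), (row=3, col=7), (row=4, col=0), (row=4, col=6), (row=5, col=1), (row=5, col=5), (row=6, col=2), (row=6, col=4), (row=7, col=3)
  Distance 5: (row=0, col=1), (row=0, col=5), (row=1, col=0), (row=1, col=6), (row=2, col=7), (row=3, col=8), (row=5, col=0), (row=5, col=6), (row=6, col=1), (row=6, col=5), (row=7, col=2), (row=7, col=4), (row=8, col=3)
  Distance 6: (row=0, col=0), (row=0, col=6), (row=1, col=7), (row=2, col=8), (row=4, col=8), (row=5, col=7), (row=6, col=0), (row=6, col=6), (row=7, col=1), (row=7, col=5), (row=8, col=2), (row=8, col=4), (row=9, col=3)
  Distance 7: (row=0, col=7), (row=1, col=8), (row=5, col=8), (row=6, col=7), (row=7, col=0), (row=7, col=6), (row=8, col=1), (row=8, col=5), (row=9, col=2), (row=9, col=4)
  Distance 8: (row=0, col=8), (row=6, col=8), (row=7, col=7), (row=8, col=0), (row=8, col=6), (row=9, col=1), (row=9, col=5)  <- goal reached here
One shortest path (8 moves): (row=3, col=3) -> (row=3, col=4) -> (row=3, col=5) -> (row=3, col=6) -> (row=3, col=7) -> (row=3, col=8) -> (row=4, col=8) -> (row=5, col=8) -> (row=6, col=8)

Answer: Shortest path length: 8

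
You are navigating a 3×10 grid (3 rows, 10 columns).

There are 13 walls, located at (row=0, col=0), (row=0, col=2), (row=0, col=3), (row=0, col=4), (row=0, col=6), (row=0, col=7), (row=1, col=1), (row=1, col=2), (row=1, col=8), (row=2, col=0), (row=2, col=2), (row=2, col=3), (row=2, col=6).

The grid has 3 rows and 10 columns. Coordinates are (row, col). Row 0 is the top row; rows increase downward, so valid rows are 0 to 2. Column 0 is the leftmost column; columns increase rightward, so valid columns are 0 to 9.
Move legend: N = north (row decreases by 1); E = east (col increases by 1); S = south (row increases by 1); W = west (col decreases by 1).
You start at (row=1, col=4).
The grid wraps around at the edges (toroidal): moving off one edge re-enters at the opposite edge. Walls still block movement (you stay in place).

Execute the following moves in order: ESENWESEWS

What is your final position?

Answer: Final position: (row=2, col=4)

Derivation:
Start: (row=1, col=4)
  E (east): (row=1, col=4) -> (row=1, col=5)
  S (south): (row=1, col=5) -> (row=2, col=5)
  E (east): blocked, stay at (row=2, col=5)
  N (north): (row=2, col=5) -> (row=1, col=5)
  W (west): (row=1, col=5) -> (row=1, col=4)
  E (east): (row=1, col=4) -> (row=1, col=5)
  S (south): (row=1, col=5) -> (row=2, col=5)
  E (east): blocked, stay at (row=2, col=5)
  W (west): (row=2, col=5) -> (row=2, col=4)
  S (south): blocked, stay at (row=2, col=4)
Final: (row=2, col=4)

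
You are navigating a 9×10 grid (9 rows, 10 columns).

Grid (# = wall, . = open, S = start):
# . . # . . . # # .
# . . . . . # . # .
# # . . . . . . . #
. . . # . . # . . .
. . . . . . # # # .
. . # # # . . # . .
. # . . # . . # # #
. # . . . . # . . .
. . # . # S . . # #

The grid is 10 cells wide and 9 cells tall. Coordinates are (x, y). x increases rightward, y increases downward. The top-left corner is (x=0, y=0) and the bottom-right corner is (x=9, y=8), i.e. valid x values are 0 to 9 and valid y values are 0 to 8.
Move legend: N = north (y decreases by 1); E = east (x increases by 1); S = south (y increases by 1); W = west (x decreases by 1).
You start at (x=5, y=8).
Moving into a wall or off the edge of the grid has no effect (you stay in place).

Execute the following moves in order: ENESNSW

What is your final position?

Answer: Final position: (x=6, y=8)

Derivation:
Start: (x=5, y=8)
  E (east): (x=5, y=8) -> (x=6, y=8)
  N (north): blocked, stay at (x=6, y=8)
  E (east): (x=6, y=8) -> (x=7, y=8)
  S (south): blocked, stay at (x=7, y=8)
  N (north): (x=7, y=8) -> (x=7, y=7)
  S (south): (x=7, y=7) -> (x=7, y=8)
  W (west): (x=7, y=8) -> (x=6, y=8)
Final: (x=6, y=8)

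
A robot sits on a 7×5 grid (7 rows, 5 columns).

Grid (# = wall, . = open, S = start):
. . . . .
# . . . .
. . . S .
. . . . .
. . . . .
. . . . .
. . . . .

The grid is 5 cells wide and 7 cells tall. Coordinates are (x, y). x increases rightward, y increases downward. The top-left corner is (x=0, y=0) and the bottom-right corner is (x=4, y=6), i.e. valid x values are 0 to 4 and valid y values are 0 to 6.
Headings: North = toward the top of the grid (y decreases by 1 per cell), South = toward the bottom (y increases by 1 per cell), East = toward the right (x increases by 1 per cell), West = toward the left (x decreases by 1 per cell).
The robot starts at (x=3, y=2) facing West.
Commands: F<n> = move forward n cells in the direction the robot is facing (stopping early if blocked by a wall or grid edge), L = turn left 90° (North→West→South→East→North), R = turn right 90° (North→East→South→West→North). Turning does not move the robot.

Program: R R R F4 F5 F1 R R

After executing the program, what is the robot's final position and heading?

Answer: Final position: (x=3, y=6), facing North

Derivation:
Start: (x=3, y=2), facing West
  R: turn right, now facing North
  R: turn right, now facing East
  R: turn right, now facing South
  F4: move forward 4, now at (x=3, y=6)
  F5: move forward 0/5 (blocked), now at (x=3, y=6)
  F1: move forward 0/1 (blocked), now at (x=3, y=6)
  R: turn right, now facing West
  R: turn right, now facing North
Final: (x=3, y=6), facing North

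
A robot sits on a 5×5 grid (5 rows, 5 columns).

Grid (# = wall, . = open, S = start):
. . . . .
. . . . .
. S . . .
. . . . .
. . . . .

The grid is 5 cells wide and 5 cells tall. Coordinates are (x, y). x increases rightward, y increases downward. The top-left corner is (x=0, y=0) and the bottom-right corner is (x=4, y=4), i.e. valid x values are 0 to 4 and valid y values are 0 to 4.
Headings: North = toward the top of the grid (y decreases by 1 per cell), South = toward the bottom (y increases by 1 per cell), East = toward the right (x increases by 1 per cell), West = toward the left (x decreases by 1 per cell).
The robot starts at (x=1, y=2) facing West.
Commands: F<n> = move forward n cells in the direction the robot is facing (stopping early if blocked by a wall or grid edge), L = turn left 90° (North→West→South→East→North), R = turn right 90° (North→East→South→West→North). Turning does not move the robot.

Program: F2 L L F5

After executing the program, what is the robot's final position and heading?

Answer: Final position: (x=4, y=2), facing East

Derivation:
Start: (x=1, y=2), facing West
  F2: move forward 1/2 (blocked), now at (x=0, y=2)
  L: turn left, now facing South
  L: turn left, now facing East
  F5: move forward 4/5 (blocked), now at (x=4, y=2)
Final: (x=4, y=2), facing East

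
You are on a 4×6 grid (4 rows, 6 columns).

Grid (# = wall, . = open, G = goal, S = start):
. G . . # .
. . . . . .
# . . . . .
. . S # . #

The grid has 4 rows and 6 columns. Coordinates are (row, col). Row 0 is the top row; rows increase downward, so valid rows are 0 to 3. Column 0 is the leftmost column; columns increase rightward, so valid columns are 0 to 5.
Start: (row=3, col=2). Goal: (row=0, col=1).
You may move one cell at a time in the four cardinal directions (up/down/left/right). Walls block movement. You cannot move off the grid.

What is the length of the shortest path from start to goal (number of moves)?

BFS from (row=3, col=2) until reaching (row=0, col=1):
  Distance 0: (row=3, col=2)
  Distance 1: (row=2, col=2), (row=3, col=1)
  Distance 2: (row=1, col=2), (row=2, col=1), (row=2, col=3), (row=3, col=0)
  Distance 3: (row=0, col=2), (row=1, col=1), (row=1, col=3), (row=2, col=4)
  Distance 4: (row=0, col=1), (row=0, col=3), (row=1, col=0), (row=1, col=4), (row=2, col=5), (row=3, col=4)  <- goal reached here
One shortest path (4 moves): (row=3, col=2) -> (row=3, col=1) -> (row=2, col=1) -> (row=1, col=1) -> (row=0, col=1)

Answer: Shortest path length: 4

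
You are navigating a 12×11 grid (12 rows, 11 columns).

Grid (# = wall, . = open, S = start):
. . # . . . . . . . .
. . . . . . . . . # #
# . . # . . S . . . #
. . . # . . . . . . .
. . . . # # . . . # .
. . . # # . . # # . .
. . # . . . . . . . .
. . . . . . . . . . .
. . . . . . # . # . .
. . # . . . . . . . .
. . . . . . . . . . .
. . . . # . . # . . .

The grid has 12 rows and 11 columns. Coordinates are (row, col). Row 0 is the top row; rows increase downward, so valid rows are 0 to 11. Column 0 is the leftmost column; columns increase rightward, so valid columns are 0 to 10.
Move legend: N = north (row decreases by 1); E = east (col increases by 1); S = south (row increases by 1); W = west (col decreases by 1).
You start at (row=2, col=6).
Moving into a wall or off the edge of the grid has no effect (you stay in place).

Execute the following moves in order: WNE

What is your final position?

Start: (row=2, col=6)
  W (west): (row=2, col=6) -> (row=2, col=5)
  N (north): (row=2, col=5) -> (row=1, col=5)
  E (east): (row=1, col=5) -> (row=1, col=6)
Final: (row=1, col=6)

Answer: Final position: (row=1, col=6)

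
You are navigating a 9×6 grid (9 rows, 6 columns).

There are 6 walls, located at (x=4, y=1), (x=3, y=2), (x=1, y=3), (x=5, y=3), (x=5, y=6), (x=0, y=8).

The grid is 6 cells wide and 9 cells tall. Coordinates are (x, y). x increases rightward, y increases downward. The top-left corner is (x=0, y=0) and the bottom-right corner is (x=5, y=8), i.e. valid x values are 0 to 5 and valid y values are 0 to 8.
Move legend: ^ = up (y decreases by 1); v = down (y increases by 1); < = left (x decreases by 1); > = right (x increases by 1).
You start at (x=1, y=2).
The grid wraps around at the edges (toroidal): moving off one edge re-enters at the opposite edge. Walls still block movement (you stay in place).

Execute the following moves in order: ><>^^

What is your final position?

Answer: Final position: (x=2, y=0)

Derivation:
Start: (x=1, y=2)
  > (right): (x=1, y=2) -> (x=2, y=2)
  < (left): (x=2, y=2) -> (x=1, y=2)
  > (right): (x=1, y=2) -> (x=2, y=2)
  ^ (up): (x=2, y=2) -> (x=2, y=1)
  ^ (up): (x=2, y=1) -> (x=2, y=0)
Final: (x=2, y=0)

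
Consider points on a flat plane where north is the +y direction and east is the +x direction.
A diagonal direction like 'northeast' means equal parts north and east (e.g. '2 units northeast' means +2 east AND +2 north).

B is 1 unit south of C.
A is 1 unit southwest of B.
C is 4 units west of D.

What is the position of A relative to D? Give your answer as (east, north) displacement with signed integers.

Answer: A is at (east=-5, north=-2) relative to D.

Derivation:
Place D at the origin (east=0, north=0).
  C is 4 units west of D: delta (east=-4, north=+0); C at (east=-4, north=0).
  B is 1 unit south of C: delta (east=+0, north=-1); B at (east=-4, north=-1).
  A is 1 unit southwest of B: delta (east=-1, north=-1); A at (east=-5, north=-2).
Therefore A relative to D: (east=-5, north=-2).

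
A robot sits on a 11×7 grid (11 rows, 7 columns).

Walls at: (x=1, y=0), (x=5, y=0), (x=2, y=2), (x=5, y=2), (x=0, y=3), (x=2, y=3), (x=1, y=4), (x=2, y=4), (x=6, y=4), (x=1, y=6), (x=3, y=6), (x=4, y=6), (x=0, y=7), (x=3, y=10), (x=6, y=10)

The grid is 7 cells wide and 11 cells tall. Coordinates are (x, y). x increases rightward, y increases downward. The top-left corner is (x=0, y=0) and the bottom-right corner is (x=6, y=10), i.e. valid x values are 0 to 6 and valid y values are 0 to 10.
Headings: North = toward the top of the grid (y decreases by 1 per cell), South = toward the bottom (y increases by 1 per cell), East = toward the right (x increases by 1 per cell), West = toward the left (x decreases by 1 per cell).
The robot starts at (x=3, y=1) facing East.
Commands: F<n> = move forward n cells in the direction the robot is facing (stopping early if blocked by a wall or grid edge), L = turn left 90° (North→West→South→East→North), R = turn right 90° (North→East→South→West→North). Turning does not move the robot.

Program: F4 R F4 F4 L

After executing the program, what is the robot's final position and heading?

Answer: Final position: (x=6, y=3), facing East

Derivation:
Start: (x=3, y=1), facing East
  F4: move forward 3/4 (blocked), now at (x=6, y=1)
  R: turn right, now facing South
  F4: move forward 2/4 (blocked), now at (x=6, y=3)
  F4: move forward 0/4 (blocked), now at (x=6, y=3)
  L: turn left, now facing East
Final: (x=6, y=3), facing East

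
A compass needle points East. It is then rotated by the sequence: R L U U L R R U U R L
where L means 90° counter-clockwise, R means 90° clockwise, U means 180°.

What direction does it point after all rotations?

Answer: Final heading: South

Derivation:
Start: East
  R (right (90° clockwise)) -> South
  L (left (90° counter-clockwise)) -> East
  U (U-turn (180°)) -> West
  U (U-turn (180°)) -> East
  L (left (90° counter-clockwise)) -> North
  R (right (90° clockwise)) -> East
  R (right (90° clockwise)) -> South
  U (U-turn (180°)) -> North
  U (U-turn (180°)) -> South
  R (right (90° clockwise)) -> West
  L (left (90° counter-clockwise)) -> South
Final: South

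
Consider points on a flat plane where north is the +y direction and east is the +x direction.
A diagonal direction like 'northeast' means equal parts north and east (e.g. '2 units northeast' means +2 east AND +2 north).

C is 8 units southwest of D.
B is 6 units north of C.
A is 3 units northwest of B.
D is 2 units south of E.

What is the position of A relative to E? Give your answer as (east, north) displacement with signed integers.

Answer: A is at (east=-11, north=-1) relative to E.

Derivation:
Place E at the origin (east=0, north=0).
  D is 2 units south of E: delta (east=+0, north=-2); D at (east=0, north=-2).
  C is 8 units southwest of D: delta (east=-8, north=-8); C at (east=-8, north=-10).
  B is 6 units north of C: delta (east=+0, north=+6); B at (east=-8, north=-4).
  A is 3 units northwest of B: delta (east=-3, north=+3); A at (east=-11, north=-1).
Therefore A relative to E: (east=-11, north=-1).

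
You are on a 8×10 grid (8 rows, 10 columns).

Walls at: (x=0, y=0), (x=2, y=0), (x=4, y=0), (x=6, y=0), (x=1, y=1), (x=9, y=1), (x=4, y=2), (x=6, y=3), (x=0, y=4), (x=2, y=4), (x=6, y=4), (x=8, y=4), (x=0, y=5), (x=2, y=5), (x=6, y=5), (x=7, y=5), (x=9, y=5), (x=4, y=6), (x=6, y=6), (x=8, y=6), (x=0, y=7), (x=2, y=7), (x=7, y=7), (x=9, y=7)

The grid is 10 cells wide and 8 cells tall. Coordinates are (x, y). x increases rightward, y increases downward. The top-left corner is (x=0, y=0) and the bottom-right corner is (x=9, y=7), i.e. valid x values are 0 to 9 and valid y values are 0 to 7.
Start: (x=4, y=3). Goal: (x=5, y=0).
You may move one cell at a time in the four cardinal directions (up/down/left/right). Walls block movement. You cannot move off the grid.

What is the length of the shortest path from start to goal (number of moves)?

BFS from (x=4, y=3) until reaching (x=5, y=0):
  Distance 0: (x=4, y=3)
  Distance 1: (x=3, y=3), (x=5, y=3), (x=4, y=4)
  Distance 2: (x=3, y=2), (x=5, y=2), (x=2, y=3), (x=3, y=4), (x=5, y=4), (x=4, y=5)
  Distance 3: (x=3, y=1), (x=5, y=1), (x=2, y=2), (x=6, y=2), (x=1, y=3), (x=3, y=5), (x=5, y=5)
  Distance 4: (x=3, y=0), (x=5, y=0), (x=2, y=1), (x=4, y=1), (x=6, y=1), (x=1, y=2), (x=7, y=2), (x=0, y=3), (x=1, y=4), (x=3, y=6), (x=5, y=6)  <- goal reached here
One shortest path (4 moves): (x=4, y=3) -> (x=5, y=3) -> (x=5, y=2) -> (x=5, y=1) -> (x=5, y=0)

Answer: Shortest path length: 4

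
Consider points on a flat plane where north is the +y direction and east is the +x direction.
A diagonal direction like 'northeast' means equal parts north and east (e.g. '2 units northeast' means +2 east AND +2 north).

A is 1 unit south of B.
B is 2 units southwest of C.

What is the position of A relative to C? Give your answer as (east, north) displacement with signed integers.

Answer: A is at (east=-2, north=-3) relative to C.

Derivation:
Place C at the origin (east=0, north=0).
  B is 2 units southwest of C: delta (east=-2, north=-2); B at (east=-2, north=-2).
  A is 1 unit south of B: delta (east=+0, north=-1); A at (east=-2, north=-3).
Therefore A relative to C: (east=-2, north=-3).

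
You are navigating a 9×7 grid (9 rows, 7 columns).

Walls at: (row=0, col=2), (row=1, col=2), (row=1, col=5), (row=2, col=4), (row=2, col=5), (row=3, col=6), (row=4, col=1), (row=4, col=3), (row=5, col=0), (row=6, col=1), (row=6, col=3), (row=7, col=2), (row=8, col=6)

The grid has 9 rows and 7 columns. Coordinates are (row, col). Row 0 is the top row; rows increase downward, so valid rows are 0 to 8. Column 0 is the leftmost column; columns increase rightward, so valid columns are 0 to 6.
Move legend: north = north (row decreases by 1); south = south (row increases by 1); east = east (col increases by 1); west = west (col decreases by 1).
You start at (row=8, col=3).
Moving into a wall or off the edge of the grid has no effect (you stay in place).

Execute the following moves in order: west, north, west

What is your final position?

Start: (row=8, col=3)
  west (west): (row=8, col=3) -> (row=8, col=2)
  north (north): blocked, stay at (row=8, col=2)
  west (west): (row=8, col=2) -> (row=8, col=1)
Final: (row=8, col=1)

Answer: Final position: (row=8, col=1)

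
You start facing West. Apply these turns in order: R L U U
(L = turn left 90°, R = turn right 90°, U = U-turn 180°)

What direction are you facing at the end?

Start: West
  R (right (90° clockwise)) -> North
  L (left (90° counter-clockwise)) -> West
  U (U-turn (180°)) -> East
  U (U-turn (180°)) -> West
Final: West

Answer: Final heading: West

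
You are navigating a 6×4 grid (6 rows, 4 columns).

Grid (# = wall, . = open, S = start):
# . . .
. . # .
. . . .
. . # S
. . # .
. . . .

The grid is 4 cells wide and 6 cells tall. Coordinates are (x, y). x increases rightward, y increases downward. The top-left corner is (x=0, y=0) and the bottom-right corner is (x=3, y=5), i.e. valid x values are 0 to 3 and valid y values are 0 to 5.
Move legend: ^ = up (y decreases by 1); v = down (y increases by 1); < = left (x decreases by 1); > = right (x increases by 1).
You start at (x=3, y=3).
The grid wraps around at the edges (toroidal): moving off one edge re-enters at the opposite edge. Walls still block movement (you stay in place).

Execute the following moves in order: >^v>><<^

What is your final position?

Answer: Final position: (x=3, y=2)

Derivation:
Start: (x=3, y=3)
  > (right): (x=3, y=3) -> (x=0, y=3)
  ^ (up): (x=0, y=3) -> (x=0, y=2)
  v (down): (x=0, y=2) -> (x=0, y=3)
  > (right): (x=0, y=3) -> (x=1, y=3)
  > (right): blocked, stay at (x=1, y=3)
  < (left): (x=1, y=3) -> (x=0, y=3)
  < (left): (x=0, y=3) -> (x=3, y=3)
  ^ (up): (x=3, y=3) -> (x=3, y=2)
Final: (x=3, y=2)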